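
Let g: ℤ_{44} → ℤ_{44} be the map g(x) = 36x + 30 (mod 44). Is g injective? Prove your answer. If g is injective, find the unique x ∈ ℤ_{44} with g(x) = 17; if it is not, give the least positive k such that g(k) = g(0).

Recall: injectivity means: for all s, t in the domain, g(s) = g(t) implies s = t.
We have gcd(36, 44) = 4 > 1. Taking s = 0 and t = 11: g(0) = 30 and g(11) = 36·11 + 30 = 426 ≡ 30 (mod 44).
So g(0) = g(11) while 0 ≠ 11, thus g is not injective.
Since g is not injective, we find the least positive k with g(k) = g(0): this means 36k ≡ 0 (mod 44), i.e. 44 ∣ 36k. Since gcd(36, 44) = 4, dividing through by 4 this holds exactly when 11 ∣ 9k, and as gcd(9, 11) = 1, exactly when 11 ∣ k.
The smallest positive such k is 11.

11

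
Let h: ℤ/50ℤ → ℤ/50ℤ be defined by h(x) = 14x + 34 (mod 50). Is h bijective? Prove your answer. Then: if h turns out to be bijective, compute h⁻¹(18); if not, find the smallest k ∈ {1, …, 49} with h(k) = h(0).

25

Recall that h is injective when h(a) = h(b) forces a = b.
We have gcd(14, 50) = 2 > 1. Taking a = 0 and b = 25: h(0) = 34 and h(25) = 14·25 + 34 = 384 ≡ 34 (mod 50).
So h(0) = h(25) while 0 ≠ 25, so h is not injective, hence not bijective.
Since h is not bijective, we find the least positive k with h(k) = h(0): this means 14k ≡ 0 (mod 50), i.e. 50 ∣ 14k. Since gcd(14, 50) = 2, dividing through by 2 this holds exactly when 25 ∣ 7k, and as gcd(7, 25) = 1, exactly when 25 ∣ k.
The smallest positive such k is 25.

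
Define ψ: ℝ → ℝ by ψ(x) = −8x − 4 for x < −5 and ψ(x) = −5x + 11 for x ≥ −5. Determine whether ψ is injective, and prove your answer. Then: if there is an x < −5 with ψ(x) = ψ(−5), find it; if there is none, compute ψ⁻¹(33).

Both pieces are strictly decreasing (slopes −8 and −5), so each is injective on its own interval.
The left piece maps (−∞, −5) onto (36, ∞); the right piece maps [−5, ∞) onto (−∞, 36].
These images are disjoint, so no value is attained by both pieces. Hence ψ is injective.
Because the two images are disjoint, no x < −5 has ψ(x) = ψ(−5), so we compute ψ⁻¹(33): 33 lies in (−∞, 36], so solve −5x + 11 = 33: x = (33 − 11)/(−5) = −22/5.

-22/5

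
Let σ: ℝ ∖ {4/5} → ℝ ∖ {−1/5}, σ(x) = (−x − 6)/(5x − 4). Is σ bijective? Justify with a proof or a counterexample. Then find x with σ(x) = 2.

2/11

Suppose σ(u) = σ(v). Cross-multiplying: (−u − 6)(5v − 4) = (−v − 6)(5u − 4).
Expanding both sides and cancelling the symmetric terms leaves 34·(u − v) = 0. Since 34 ≠ 0, u = v. Thus σ is injective.
For any y ≠ −1/5, solving y(5x − 4) = −x − 6 for x gives a well-defined x ≠ 4/5. So σ is surjective.
Hence σ is bijective.
Solving σ(x) = 2: cross-multiplying gives −x − 6 = 2(5x − 4), which rearranges to −11x = −2, so x = 2/11.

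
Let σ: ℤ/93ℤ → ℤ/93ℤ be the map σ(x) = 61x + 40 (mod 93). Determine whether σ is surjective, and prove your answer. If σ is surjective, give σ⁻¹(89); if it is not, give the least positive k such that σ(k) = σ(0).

13

Since gcd(61, 93) = 1, 61 is invertible modulo 93. Euclid's algorithm: 93 = 1·61 + 32, 61 = 1·32 + 29, 32 = 1·29 + 3, 29 = 9·3 + 2, 3 = 1·2 + 1; back-substituting gives 1 = 61·61 − 40·93, so 61⁻¹ ≡ 61 (mod 93).
For any y ∈ ℤ/93ℤ, x = 61(y − 40) mod 93 satisfies σ(x) = 61·61(y − 40) + 40 ≡ y (since 61·61 ≡ 1 mod 93). So every y has a preimage.
So σ is surjective.
Since σ is surjective, we find σ⁻¹(89): we need 61x ≡ 89 − 40 ≡ 49 (mod 93). Using 61⁻¹ = 61: x ≡ 61·49 = 2989 = 32·93 + 13, so x = 13.
Check: σ(13) = 61·13 + 40 = 833 = 8·93 + 89 ≡ 89 (mod 93).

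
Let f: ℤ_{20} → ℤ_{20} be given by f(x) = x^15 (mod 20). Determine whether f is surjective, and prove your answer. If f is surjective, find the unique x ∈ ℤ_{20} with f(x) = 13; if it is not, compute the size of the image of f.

15

f(0) = 0^15 = 0.
f(10): Repeated squaring mod 20: 10^1 ≡ 10, 10^2 ≡ 10² = 100 ≡ 0, 10^4 ≡ 0² = 0, 10^8 ≡ 0² = 0. Since 15 = 8 + 4 + 2 + 1, 10^15 ≡ 0·0·0·10: 0·0 = 0, then 0·0 = 0, then 0·10 = 0. So 10^15 ≡ 0 (mod 20).
So f(0) = f(10) = 0 while 0 ≠ 10, thus f is not injective.
A non-injective map from the 20-element set ℤ_{20} to itself takes at most 19 distinct values, so it cannot be surjective. Thus f is not surjective.
Since f is not surjective, we determine |image(f)|. Computing x^15 mod 20 for each x (by repeated squaring, reducing mod 20 at every step), the values f(0), f(1), …, f(19) are: 0, 1, 8, 7, 4, 5, 16, 3, 12, 9, 0, 11, 8, 17, 4, 15, 16, 13, 12, 19.
The distinct values are {0, 1, 3, 4, 5, 7, 8, 9, 11, 12, 13, 15, 16, 17, 19}; there are 15 of them.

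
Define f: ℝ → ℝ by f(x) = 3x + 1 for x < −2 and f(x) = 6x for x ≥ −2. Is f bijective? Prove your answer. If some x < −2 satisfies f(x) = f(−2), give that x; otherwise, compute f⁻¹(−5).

Both pieces are strictly increasing (slopes 3 and 6), so each is injective on its own interval.
The left piece maps (−∞, −2) onto (−∞, −5); the right piece maps [−2, ∞) onto [−12, ∞).
These images overlap. In particular f(−2) = −12 (right piece), and solving 3x + 1 = −12 on the left piece gives x = −13/3 < −2.
So f(−13/3) = f(−2) with −13/3 ≠ −2, and f is not injective, hence not bijective. This x = −13/3 is the requested value below −2.

-13/3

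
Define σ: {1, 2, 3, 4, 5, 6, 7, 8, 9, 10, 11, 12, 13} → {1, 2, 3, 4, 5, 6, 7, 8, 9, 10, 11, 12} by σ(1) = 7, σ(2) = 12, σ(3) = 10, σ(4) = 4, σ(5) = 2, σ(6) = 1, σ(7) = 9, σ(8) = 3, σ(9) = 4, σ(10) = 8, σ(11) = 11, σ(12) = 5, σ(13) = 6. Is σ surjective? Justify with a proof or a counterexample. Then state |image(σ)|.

Every element of the codomain has a preimage: 1 = σ(6), 2 = σ(5), 3 = σ(8), 4 = σ(4), 5 = σ(12), 6 = σ(13), 7 = σ(1), 8 = σ(10), 9 = σ(7), 10 = σ(3), 11 = σ(11), 12 = σ(2).
Hence σ is surjective.
The image of σ is {1, 2, 3, 4, 5, 6, 7, 8, 9, 10, 11, 12}, which has 12 elements.

12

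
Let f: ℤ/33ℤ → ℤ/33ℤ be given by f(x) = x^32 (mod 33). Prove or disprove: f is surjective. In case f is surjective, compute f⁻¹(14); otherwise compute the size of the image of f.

12

f(4): Repeated squaring mod 33: 4^1 ≡ 4, 4^2 ≡ 4² = 16, 4^4 ≡ 16² = 256 ≡ 25, 4^8 ≡ 25² = 625 ≡ 31, 4^16 ≡ 31² = 961 ≡ 4, 4^32 ≡ 4² = 16. So 4^32 ≡ 16 (mod 33).
f(7): Repeated squaring mod 33: 7^1 ≡ 7, 7^2 ≡ 7² = 49 ≡ 16, 7^4 ≡ 16² = 256 ≡ 25, 7^8 ≡ 25² = 625 ≡ 31, 7^16 ≡ 31² = 961 ≡ 4, 7^32 ≡ 4² = 16. So 7^32 ≡ 16 (mod 33).
So f(4) = f(7) = 16 while 4 ≠ 7, therefore f is not injective.
A non-injective map from the 33-element set ℤ/33ℤ to itself takes at most 32 distinct values, so it cannot be surjective. So f is not surjective.
Since f is not surjective, we determine |image(f)|. Computing x^32 mod 33 for each x (by repeated squaring, reducing mod 33 at every step), the values f(0), f(1), …, f(32) are: 0, 1, 4, 9, 16, 25, 3, 16, 31, 15, 1, 22, 12, 4, 31, 27, 25, 25, 27, 31, 4, 12, 22, 1, 15, 31, 16, 3, 25, 16, 9, 4, 1.
The distinct values are {0, 1, 3, 4, 9, 12, 15, 16, 22, 25, 27, 31}; there are 12 of them.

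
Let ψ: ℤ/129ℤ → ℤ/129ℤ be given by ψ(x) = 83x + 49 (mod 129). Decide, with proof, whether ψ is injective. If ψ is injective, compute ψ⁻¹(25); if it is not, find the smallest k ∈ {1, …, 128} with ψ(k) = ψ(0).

51

Recall: ψ is injective when ψ(a) = ψ(b) forces a = b.
Suppose ψ(a) = ψ(b) in ℤ/129ℤ. Then 83a + 49 ≡ 83b + 49 (mod 129), hence 83(a − b) ≡ 0 (mod 129).
Since gcd(83, 129) = 1, 83 is invertible modulo 129, therefore a − b ≡ 0 (mod 129), i.e. a = b.
Hence ψ is injective.
We now compute 83⁻¹ mod 129 explicitly. Euclid's algorithm: 129 = 1·83 + 46, 83 = 1·46 + 37, 46 = 1·37 + 9, 37 = 4·9 + 1; back-substituting gives 1 = 14·83 − 9·129, so 83⁻¹ ≡ 14 (mod 129).
Since ψ is injective, we compute ψ⁻¹(25): solve 83x + 49 ≡ 25 (mod 129), i.e. 83x ≡ 105 (mod 129).
Multiplying by 83⁻¹ = 14 gives x ≡ 14·105 = 1470 = 11·129 + 51 ≡ 51 (mod 129).
Check: ψ(51) = 83·51 + 49 = 4282 = 33·129 + 25 ≡ 25 (mod 129).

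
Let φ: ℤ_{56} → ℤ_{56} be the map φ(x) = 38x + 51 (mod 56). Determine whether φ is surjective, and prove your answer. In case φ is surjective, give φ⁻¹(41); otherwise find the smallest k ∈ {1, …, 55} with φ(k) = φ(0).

Since gcd(38, 56) = 2, we have 38x ≡ 0 (mod 2) for all x, so φ(x) ≡ 1 (mod 2).
But 0 ≢ 1 (mod 2), so 0 ∈ ℤ_{56} has no preimage. So φ is not surjective.
Since φ is not surjective, we find the least positive k with φ(k) = φ(0): this means 38k ≡ 0 (mod 56), i.e. 56 ∣ 38k. Since gcd(38, 56) = 2, dividing through by 2 this holds exactly when 28 ∣ 19k, and as gcd(19, 28) = 1, exactly when 28 ∣ k.
The smallest positive such k is 28.

28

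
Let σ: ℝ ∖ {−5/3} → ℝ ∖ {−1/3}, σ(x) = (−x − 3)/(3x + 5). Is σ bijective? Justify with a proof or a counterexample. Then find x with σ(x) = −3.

-3/2

Suppose σ(s) = σ(t). Cross-multiplying: (−s − 3)(3t + 5) = (−t − 3)(3s + 5).
Expanding both sides and cancelling the symmetric terms leaves 4·(s − t) = 0. Since 4 ≠ 0, s = t. Hence σ is injective.
For any y ≠ −1/3, solving y(3x + 5) = −x − 3 for x gives a well-defined x ≠ −5/3. So σ is surjective.
So σ is bijective.
Solving σ(x) = −3: cross-multiplying gives −x − 3 = −3(3x + 5), which rearranges to 8x = −12, so x = −3/2.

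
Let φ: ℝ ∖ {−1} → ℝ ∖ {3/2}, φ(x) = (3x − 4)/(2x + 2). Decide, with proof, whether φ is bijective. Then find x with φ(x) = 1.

6

Suppose φ(s) = φ(t). Cross-multiplying: (3s − 4)(2t + 2) = (3t − 4)(2s + 2).
Expanding both sides and cancelling the symmetric terms leaves 14·(s − t) = 0. Since 14 ≠ 0, s = t. Therefore φ is injective.
For any y ≠ 3/2, solving y(2x + 2) = 3x − 4 for x gives a well-defined x ≠ −1. So φ is surjective.
Thus φ is bijective.
Solving φ(x) = 1: cross-multiplying gives 3x − 4 = 1(2x + 2), which rearranges to 1x = 6, so x = 6.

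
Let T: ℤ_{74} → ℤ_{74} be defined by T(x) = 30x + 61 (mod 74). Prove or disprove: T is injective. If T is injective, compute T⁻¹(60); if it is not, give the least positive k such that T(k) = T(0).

We have gcd(30, 74) = 2 > 1. Taking s = 0 and t = 37: T(0) = 61 and T(37) = 30·37 + 61 = 1171 ≡ 61 (mod 74).
So T(0) = T(37) while 0 ≠ 37, therefore T is not injective.
Since T is not injective, we find the least positive k with T(k) = T(0): this means 30k ≡ 0 (mod 74), i.e. 74 ∣ 30k. Since gcd(30, 74) = 2, dividing through by 2 this holds exactly when 37 ∣ 15k, and as gcd(15, 37) = 1, exactly when 37 ∣ k.
The smallest positive such k is 37.

37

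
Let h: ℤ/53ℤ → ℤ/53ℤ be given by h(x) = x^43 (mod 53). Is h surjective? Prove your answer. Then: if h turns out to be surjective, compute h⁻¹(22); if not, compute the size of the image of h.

Since 53 is prime, the nonzero elements of ℤ/53ℤ form a cyclic group of order 52.
As gcd(43, 52) = 1, raising to the 43rd power is a bijection on this group: if x_1^43 ≡ x_2^43 then (x_1x_2^{−1})^43 = 1, and the only element of order dividing gcd(43, 52) = 1 is 1, so x_1 = x_2.
With h(0) = 0 this makes h injective on all of ℤ/53ℤ, hence bijective (finite equal-size domain and codomain). In particular h is surjective.
Since h is surjective, we find the preimage of 22. The inverse of x ↦ x^43 on (ℤ/53ℤ)^× is x ↦ x^23, because 43·23 = 989 = 19·52 + 1 ≡ 1 (mod 52) and x^{52} = 1 for x ≠ 0 (Fermat). So h⁻¹(22) = 22^23 mod 53.
Repeated squaring mod 53: 22^1 ≡ 22, 22^2 ≡ 22² = 484 ≡ 7, 22^4 ≡ 7² = 49, 22^8 ≡ 49² = 2401 ≡ 16, 22^16 ≡ 16² = 256 ≡ 44. Since 23 = 16 + 4 + 2 + 1, 22^23 ≡ 44·49·7·22: 44·49 = 2156 ≡ 36, then 36·7 = 252 ≡ 40, then 40·22 = 880 ≡ 32. So 22^23 ≡ 32 (mod 53).
Hence h⁻¹(22) = 32.

32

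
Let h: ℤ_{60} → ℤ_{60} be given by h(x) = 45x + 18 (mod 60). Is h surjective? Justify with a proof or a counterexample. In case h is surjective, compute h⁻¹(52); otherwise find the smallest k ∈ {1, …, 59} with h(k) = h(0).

Since gcd(45, 60) = 15, we have 45x ≡ 0 (mod 15) for all x, so h(x) ≡ 3 (mod 15).
But 0 ≢ 3 (mod 15), so 0 ∈ ℤ_{60} has no preimage. Hence h is not surjective.
Since h is not surjective, we find the least positive k with h(k) = h(0): this means 45k ≡ 0 (mod 60), i.e. 60 ∣ 45k. Since gcd(45, 60) = 15, dividing through by 15 this holds exactly when 4 ∣ 3k, and as gcd(3, 4) = 1, exactly when 4 ∣ k.
The smallest positive such k is 4.

4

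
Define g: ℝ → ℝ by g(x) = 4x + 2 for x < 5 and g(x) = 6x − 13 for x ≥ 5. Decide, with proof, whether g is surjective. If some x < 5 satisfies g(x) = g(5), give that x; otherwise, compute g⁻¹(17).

Both pieces are strictly increasing (slopes 4 and 6), so each is injective on its own interval.
The left piece maps (−∞, 5) onto (−∞, 22); the right piece maps [5, ∞) onto [17, ∞).
The union (−∞, 22) ∪ [17, ∞) covers ℝ, so g is surjective.
For the follow-up: the images overlap, so an x < 5 with g(x) = g(5) exists. g(5) = 17; solving 4x + 2 = 17 for x < 5 gives x = (17 − 2)/4 = 15/4.

15/4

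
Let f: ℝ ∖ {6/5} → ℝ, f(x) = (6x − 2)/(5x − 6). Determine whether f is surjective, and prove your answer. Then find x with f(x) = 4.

If f(x) = 6/5, cross-multiplying gives 5(6x − 2) = 6(5x − 6), which simplifies to −10 = −36 — false.  So 6/5 has no preimage and f is not surjective.
Solving f(x) = 4: cross-multiplying gives 6x − 2 = 4(5x − 6), which rearranges to −14x = −22, so x = 11/7.

11/7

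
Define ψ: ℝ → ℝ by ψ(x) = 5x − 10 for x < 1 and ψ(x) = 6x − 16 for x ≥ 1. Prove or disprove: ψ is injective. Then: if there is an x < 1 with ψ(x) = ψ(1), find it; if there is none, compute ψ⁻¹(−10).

0

Both pieces are strictly increasing (slopes 5 and 6), so each is injective on its own interval.
The left piece maps (−∞, 1) onto (−∞, −5); the right piece maps [1, ∞) onto [−10, ∞).
These images overlap. In particular ψ(1) = −10 (right piece), and solving 5x − 10 = −10 on the left piece gives x = 0 < 1.
So ψ(0) = ψ(1) with 0 ≠ 1, and ψ is not injective. This x = 0 is the requested value below 1.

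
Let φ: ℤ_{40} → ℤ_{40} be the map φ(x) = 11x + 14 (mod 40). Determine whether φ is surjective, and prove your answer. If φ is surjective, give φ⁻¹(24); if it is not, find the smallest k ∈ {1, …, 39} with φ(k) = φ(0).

30

Since gcd(11, 40) = 1, 11 is invertible modulo 40. Euclid's algorithm: 40 = 3·11 + 7, 11 = 1·7 + 4, 7 = 1·4 + 3, 4 = 1·3 + 1; back-substituting gives 1 = 11·11 − 3·40, so 11⁻¹ ≡ 11 (mod 40).
For any y ∈ ℤ_{40}, x = 11(y − 14) mod 40 satisfies φ(x) = 11·11(y − 14) + 14 ≡ y (since 11·11 ≡ 1 mod 40). So every y has a preimage.
Thus φ is surjective.
Since φ is surjective, we find φ⁻¹(24): we need 11x ≡ 24 − 14 ≡ 10 (mod 40). Using 11⁻¹ = 11: x ≡ 11·10 = 110 = 2·40 + 30, so x = 30.
Check: φ(30) = 11·30 + 14 = 344 = 8·40 + 24 ≡ 24 (mod 40).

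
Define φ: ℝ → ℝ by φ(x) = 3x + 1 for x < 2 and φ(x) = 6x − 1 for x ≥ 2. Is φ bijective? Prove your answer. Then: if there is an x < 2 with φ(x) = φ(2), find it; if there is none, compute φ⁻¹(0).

-1/3

Both pieces are strictly increasing (slopes 3 and 6), so each is injective on its own interval.
The left piece maps (−∞, 2) onto (−∞, 7); the right piece maps [2, ∞) onto [11, ∞).
The images leave a gap (7 has no preimage), so φ is not surjective, hence not bijective.
Because the two images are disjoint, no x < 2 has φ(x) = φ(2), so we compute φ⁻¹(0): 0 lies in (−∞, 7), so solve 3x + 1 = 0: x = (0 − 1)/3 = −1/3.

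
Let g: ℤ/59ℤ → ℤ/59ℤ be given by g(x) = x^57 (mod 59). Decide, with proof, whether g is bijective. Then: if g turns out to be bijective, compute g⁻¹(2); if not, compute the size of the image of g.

Since 59 is prime, the nonzero elements of ℤ/59ℤ form a cyclic group of order 58.
As gcd(57, 58) = 1, raising to the 57th power is a bijection on this group: if u^57 ≡ v^57 then (uv^{−1})^57 = 1, and the only element of order dividing gcd(57, 58) = 1 is 1, so u = v.
With g(0) = 0 this makes g injective on all of ℤ/59ℤ, hence bijective (finite equal-size domain and codomain). In particular g is bijective.
Since g is bijective, we find the preimage of 2. The inverse of x ↦ x^57 on (ℤ/59ℤ)^× is x ↦ x^57, because 57·57 = 3249 = 56·58 + 1 ≡ 1 (mod 58) and x^{58} = 1 for x ≠ 0 (Fermat). So g⁻¹(2) = 2^57 mod 59.
Repeated squaring mod 59: 2^1 ≡ 2, 2^2 ≡ 2² = 4, 2^4 ≡ 4² = 16, 2^8 ≡ 16² = 256 ≡ 20, 2^16 ≡ 20² = 400 ≡ 46, 2^32 ≡ 46² = 2116 ≡ 51. Since 57 = 32 + 16 + 8 + 1, 2^57 ≡ 51·46·20·2: 51·46 = 2346 ≡ 45, then 45·20 = 900 ≡ 15, then 15·2 = 30. So 2^57 ≡ 30 (mod 59).
Hence g⁻¹(2) = 30.

30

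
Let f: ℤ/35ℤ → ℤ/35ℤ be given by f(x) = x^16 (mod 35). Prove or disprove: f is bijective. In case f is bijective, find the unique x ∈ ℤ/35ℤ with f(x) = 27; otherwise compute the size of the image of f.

f(3): Repeated squaring mod 35: 3^1 ≡ 3, 3^2 ≡ 3² = 9, 3^4 ≡ 9² = 81 ≡ 11, 3^8 ≡ 11² = 121 ≡ 16, 3^16 ≡ 16² = 256 ≡ 11. So 3^16 ≡ 11 (mod 35).
f(4): Repeated squaring mod 35: 4^1 ≡ 4, 4^2 ≡ 4² = 16, 4^4 ≡ 16² = 256 ≡ 11, 4^8 ≡ 11² = 121 ≡ 16, 4^16 ≡ 16² = 256 ≡ 11. So 4^16 ≡ 11 (mod 35).
So f(3) = f(4) = 11 while 3 ≠ 4, therefore f is not injective, hence not bijective.
Since f is not bijective, we determine |image(f)|. Computing x^16 mod 35 for each x (by repeated squaring, reducing mod 35 at every step), the values f(0), f(1), …, f(34) are: 0, 1, 16, 11, 11, 30, 1, 21, 1, 16, 25, 11, 16, 1, 21, 15, 16, 11, 11, 16, 15, 21, 1, 16, 11, 25, 16, 1, 21, 1, 30, 11, 11, 16, 1.
The distinct values are {0, 1, 11, 15, 16, 21, 25, 30}; there are 8 of them.

8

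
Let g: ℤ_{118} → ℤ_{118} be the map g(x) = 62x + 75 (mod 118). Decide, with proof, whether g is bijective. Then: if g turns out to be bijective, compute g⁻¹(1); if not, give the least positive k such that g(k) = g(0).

59

We have gcd(62, 118) = 2 > 1. Taking u = 0 and v = 59: g(0) = 75 and g(59) = 62·59 + 75 = 3733 ≡ 75 (mod 118).
So g(0) = g(59) while 0 ≠ 59, therefore g is not injective, hence not bijective.
Since g is not bijective, we find the least positive k with g(k) = g(0): this means 62k ≡ 0 (mod 118), i.e. 118 ∣ 62k. Since gcd(62, 118) = 2, dividing through by 2 this holds exactly when 59 ∣ 31k, and as gcd(31, 59) = 1, exactly when 59 ∣ k.
The smallest positive such k is 59.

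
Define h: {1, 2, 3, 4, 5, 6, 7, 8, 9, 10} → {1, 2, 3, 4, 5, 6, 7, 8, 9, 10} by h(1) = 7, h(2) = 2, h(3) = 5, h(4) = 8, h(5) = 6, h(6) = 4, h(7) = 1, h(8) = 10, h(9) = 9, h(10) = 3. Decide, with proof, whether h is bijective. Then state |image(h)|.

10

The values 7, 2, 5, 8, 6, 4, 1, 10, 9, 3 are a permutation of {1, 2, 3, 4, 5, 6, 7, 8, 9, 10}: each element appears exactly once.
So h is injective and surjective, hence bijective.
The image of h is {1, 2, 3, 4, 5, 6, 7, 8, 9, 10}, which has 10 elements.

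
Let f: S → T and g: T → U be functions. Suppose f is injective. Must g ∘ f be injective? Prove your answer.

not injective

No. Take S = T = U = {0, 1, 2}, f = identity (injective), and g(x) = 0 for every x.
Then (g ∘ f)(0) = 0 = (g ∘ f)(2) with 0 ≠ 2, so g ∘ f is not injective.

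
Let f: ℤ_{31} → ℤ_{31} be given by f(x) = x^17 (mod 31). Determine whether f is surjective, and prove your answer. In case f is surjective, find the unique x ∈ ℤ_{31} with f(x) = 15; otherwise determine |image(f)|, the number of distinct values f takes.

27

Since 31 is prime, the nonzero elements of ℤ_{31} form a cyclic group of order 30.
As gcd(17, 30) = 1, raising to the 17th power is a bijection on this group: if x_1^17 ≡ x_2^17 then (x_1x_2^{−1})^17 = 1, and the only element of order dividing gcd(17, 30) = 1 is 1, so x_1 = x_2.
With f(0) = 0 this makes f injective on all of ℤ_{31}, hence bijective (finite equal-size domain and codomain). In particular f is surjective.
Since f is surjective, we find the preimage of 15. The inverse of x ↦ x^17 on (ℤ_{31})^× is x ↦ x^23, because 17·23 = 391 = 13·30 + 1 ≡ 1 (mod 30) and x^{30} = 1 for x ≠ 0 (Fermat). So f⁻¹(15) = 15^23 mod 31.
Repeated squaring mod 31: 15^1 ≡ 15, 15^2 ≡ 15² = 225 ≡ 8, 15^4 ≡ 8² = 64 ≡ 2, 15^8 ≡ 2² = 4, 15^16 ≡ 4² = 16. Since 23 = 16 + 4 + 2 + 1, 15^23 ≡ 16·2·8·15: 16·2 = 32 ≡ 1, then 1·8 = 8, then 8·15 = 120 ≡ 27. So 15^23 ≡ 27 (mod 31).
Hence f⁻¹(15) = 27.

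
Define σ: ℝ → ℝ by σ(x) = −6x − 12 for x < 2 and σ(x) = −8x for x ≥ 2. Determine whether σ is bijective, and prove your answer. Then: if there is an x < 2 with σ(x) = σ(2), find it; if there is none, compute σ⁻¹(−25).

Both pieces are strictly decreasing (slopes −6 and −8), so each is injective on its own interval.
The left piece maps (−∞, 2) onto (−24, ∞); the right piece maps [2, ∞) onto (−∞, −16].
These images overlap. In particular σ(2) = −16 (right piece), and solving −6x − 12 = −16 on the left piece gives x = 2/3 < 2.
So σ(2/3) = σ(2) with 2/3 ≠ 2, and σ is not injective, hence not bijective. This x = 2/3 is the requested value below 2.

2/3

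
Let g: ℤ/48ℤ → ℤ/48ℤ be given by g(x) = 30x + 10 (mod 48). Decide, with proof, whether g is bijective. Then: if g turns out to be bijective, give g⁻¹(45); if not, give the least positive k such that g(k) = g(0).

8

Recall that injectivity means: for all s, t in the domain, g(s) = g(t) implies s = t.
We have gcd(30, 48) = 6 > 1. Taking s = 0 and t = 8: g(0) = 10 and g(8) = 30·8 + 10 = 250 ≡ 10 (mod 48).
So g(0) = g(8) while 0 ≠ 8, so g is not injective, hence not bijective.
Since g is not bijective, we find the least positive k with g(k) = g(0): this means 30k ≡ 0 (mod 48), i.e. 48 ∣ 30k. Since gcd(30, 48) = 6, dividing through by 6 this holds exactly when 8 ∣ 5k, and as gcd(5, 8) = 1, exactly when 8 ∣ k.
The smallest positive such k is 8.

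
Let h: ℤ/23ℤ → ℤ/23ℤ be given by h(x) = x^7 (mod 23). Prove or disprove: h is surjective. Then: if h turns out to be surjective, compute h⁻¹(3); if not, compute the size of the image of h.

Since 23 is prime, the nonzero elements of ℤ/23ℤ form a cyclic group of order 22.
As gcd(7, 22) = 1, raising to the 7th power is a bijection on this group: if s^7 ≡ t^7 then (st^{−1})^7 = 1, and the only element of order dividing gcd(7, 22) = 1 is 1, so s = t.
With h(0) = 0 this makes h injective on all of ℤ/23ℤ, hence bijective (finite equal-size domain and codomain). In particular h is surjective.
Since h is surjective, we find the preimage of 3. The inverse of x ↦ x^7 on (ℤ/23ℤ)^× is x ↦ x^19, because 7·19 = 133 = 6·22 + 1 ≡ 1 (mod 22) and x^{22} = 1 for x ≠ 0 (Fermat). So h⁻¹(3) = 3^19 mod 23.
Repeated squaring mod 23: 3^1 ≡ 3, 3^2 ≡ 3² = 9, 3^4 ≡ 9² = 81 ≡ 12, 3^8 ≡ 12² = 144 ≡ 6, 3^16 ≡ 6² = 36 ≡ 13. Since 19 = 16 + 2 + 1, 3^19 ≡ 13·9·3: 13·9 = 117 ≡ 2, then 2·3 = 6. So 3^19 ≡ 6 (mod 23).
Hence h⁻¹(3) = 6.

6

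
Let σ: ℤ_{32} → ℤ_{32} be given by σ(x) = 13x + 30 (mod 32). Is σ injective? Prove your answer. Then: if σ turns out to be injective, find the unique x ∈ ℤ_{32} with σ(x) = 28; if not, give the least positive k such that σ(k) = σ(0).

If σ(u) = σ(v), then 13u ≡ 13v (mod 32). Because gcd(13, 32) = 1, we may cancel 13 to get u ≡ v (mod 32).
Therefore σ is injective.
We now compute 13⁻¹ mod 32 explicitly. Euclid's algorithm: 32 = 2·13 + 6, 13 = 2·6 + 1; back-substituting gives 1 = 5·13 − 2·32, so 13⁻¹ ≡ 5 (mod 32).
Since σ is injective, we compute σ⁻¹(28): solve 13x + 30 ≡ 28 (mod 32), i.e. 13x ≡ 30 (mod 32).
Multiplying by 13⁻¹ = 5 gives x ≡ 5·30 = 150 = 4·32 + 22 ≡ 22 (mod 32).
Check: σ(22) = 13·22 + 30 = 316 = 9·32 + 28 ≡ 28 (mod 32).

22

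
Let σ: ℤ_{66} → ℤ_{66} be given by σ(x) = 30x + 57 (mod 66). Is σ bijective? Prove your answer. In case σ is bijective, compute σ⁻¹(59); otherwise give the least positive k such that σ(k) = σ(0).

Recall: σ is injective if σ(x_1) = σ(x_2) implies x_1 = x_2.
We have gcd(30, 66) = 6 > 1. Taking x_1 = 0 and x_2 = 11: σ(0) = 57 and σ(11) = 30·11 + 57 = 387 ≡ 57 (mod 66).
So σ(0) = σ(11) while 0 ≠ 11, thus σ is not injective, hence not bijective.
Since σ is not bijective, we find the least positive k with σ(k) = σ(0): this means 30k ≡ 0 (mod 66), i.e. 66 ∣ 30k. Since gcd(30, 66) = 6, dividing through by 6 this holds exactly when 11 ∣ 5k, and as gcd(5, 11) = 1, exactly when 11 ∣ k.
The smallest positive such k is 11.

11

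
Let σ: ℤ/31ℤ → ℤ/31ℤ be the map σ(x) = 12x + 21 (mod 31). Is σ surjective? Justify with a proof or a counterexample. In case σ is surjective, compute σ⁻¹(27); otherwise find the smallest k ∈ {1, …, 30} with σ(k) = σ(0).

16

Since gcd(12, 31) = 1, 12 is invertible modulo 31. Euclid's algorithm: 31 = 2·12 + 7, 12 = 1·7 + 5, 7 = 1·5 + 2, 5 = 2·2 + 1; back-substituting gives 1 = 13·12 − 5·31, so 12⁻¹ ≡ 13 (mod 31).
For any y ∈ ℤ/31ℤ, x = 13(y − 21) mod 31 satisfies σ(x) = 12·13(y − 21) + 21 ≡ y (since 12·13 ≡ 1 mod 31). So every y has a preimage.
So σ is surjective.
Since σ is surjective, we compute σ⁻¹(27): solve 12x + 21 ≡ 27 (mod 31), i.e. 12x ≡ 6 (mod 31).
Multiplying by 12⁻¹ = 13 gives x ≡ 13·6 = 78 = 2·31 + 16 ≡ 16 (mod 31).
Check: σ(16) = 12·16 + 21 = 213 = 6·31 + 27 ≡ 27 (mod 31).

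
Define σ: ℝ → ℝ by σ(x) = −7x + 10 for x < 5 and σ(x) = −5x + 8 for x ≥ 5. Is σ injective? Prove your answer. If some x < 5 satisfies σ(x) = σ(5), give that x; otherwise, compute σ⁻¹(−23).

Both pieces are strictly decreasing (slopes −7 and −5), so each is injective on its own interval.
The left piece maps (−∞, 5) onto (−25, ∞); the right piece maps [5, ∞) onto (−∞, −17].
These images overlap. In particular σ(5) = −17 (right piece), and solving −7x + 10 = −17 on the left piece gives x = 27/7 < 5.
So σ(27/7) = σ(5) with 27/7 ≠ 5, and σ is not injective. This x = 27/7 is the requested value below 5.

27/7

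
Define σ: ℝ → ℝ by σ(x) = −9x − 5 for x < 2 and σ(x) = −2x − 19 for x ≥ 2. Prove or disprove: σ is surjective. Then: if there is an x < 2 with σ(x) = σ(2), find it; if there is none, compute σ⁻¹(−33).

Both pieces are strictly decreasing (slopes −9 and −2), so each is injective on its own interval.
The left piece maps (−∞, 2) onto (−23, ∞); the right piece maps [2, ∞) onto (−∞, −23].
These images together cover ℝ, so σ is surjective.
Because the two images are disjoint, no x < 2 has σ(x) = σ(2), so we compute σ⁻¹(−33): −33 lies in (−∞, −23], so solve −2x − 19 = −33: x = (−33 + 19)/(−2) = 7.

7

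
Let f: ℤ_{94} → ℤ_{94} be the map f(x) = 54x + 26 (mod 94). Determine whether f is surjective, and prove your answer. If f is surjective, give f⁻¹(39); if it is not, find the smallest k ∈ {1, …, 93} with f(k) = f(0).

Since gcd(54, 94) = 2, we have 54x ≡ 0 (mod 2) for all x, so f(x) ≡ 0 (mod 2).
But 1 ≢ 0 (mod 2), so 1 ∈ ℤ_{94} has no preimage. So f is not surjective.
Since f is not surjective, we find the least positive k with f(k) = f(0): this means 54k ≡ 0 (mod 94), i.e. 94 ∣ 54k. Since gcd(54, 94) = 2, dividing through by 2 this holds exactly when 47 ∣ 27k, and as gcd(27, 47) = 1, exactly when 47 ∣ k.
The smallest positive such k is 47.

47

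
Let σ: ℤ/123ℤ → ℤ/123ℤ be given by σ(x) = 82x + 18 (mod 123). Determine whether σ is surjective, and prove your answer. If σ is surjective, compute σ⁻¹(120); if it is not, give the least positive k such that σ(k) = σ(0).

Since gcd(82, 123) = 41, we have 82x ≡ 0 (mod 41) for all x, so σ(x) ≡ 18 (mod 41).
But 0 ≢ 18 (mod 41), so 0 ∈ ℤ/123ℤ has no preimage. Thus σ is not surjective.
Since σ is not surjective, we find the least positive k with σ(k) = σ(0): this means 82k ≡ 0 (mod 123), i.e. 123 ∣ 82k. Since gcd(82, 123) = 41, dividing through by 41 this holds exactly when 3 ∣ 2k, and as gcd(2, 3) = 1, exactly when 3 ∣ k.
The smallest positive such k is 3.

3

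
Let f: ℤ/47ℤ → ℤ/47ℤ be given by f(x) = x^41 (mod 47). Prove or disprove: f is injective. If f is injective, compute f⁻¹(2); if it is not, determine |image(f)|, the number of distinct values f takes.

42

Since 47 is prime, the nonzero elements of ℤ/47ℤ form a cyclic group of order 46.
As gcd(41, 46) = 1, raising to the 41st power is a bijection on this group: if s^41 ≡ t^41 then (st^{−1})^41 = 1, and the only element of order dividing gcd(41, 46) = 1 is 1, so s = t.
With f(0) = 0 this makes f injective on all of ℤ/47ℤ, hence bijective (finite equal-size domain and codomain). In particular f is injective.
Since f is injective, we find the preimage of 2. The inverse of x ↦ x^41 on (ℤ/47ℤ)^× is x ↦ x^9, because 41·9 = 369 = 8·46 + 1 ≡ 1 (mod 46) and x^{46} = 1 for x ≠ 0 (Fermat). So f⁻¹(2) = 2^9 mod 47.
Repeated squaring mod 47: 2^1 ≡ 2, 2^2 ≡ 2² = 4, 2^4 ≡ 4² = 16, 2^8 ≡ 16² = 256 ≡ 21. Since 9 = 8 + 1, 2^9 ≡ 21·2: 21·2 = 42. So 2^9 ≡ 42 (mod 47).
Hence f⁻¹(2) = 42.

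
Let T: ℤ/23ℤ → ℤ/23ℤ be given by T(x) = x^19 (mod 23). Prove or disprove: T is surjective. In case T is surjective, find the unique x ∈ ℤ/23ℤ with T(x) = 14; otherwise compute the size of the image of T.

19

Since 23 is prime, the nonzero elements of ℤ/23ℤ form a cyclic group of order 22.
As gcd(19, 22) = 1, raising to the 19th power is a bijection on this group: if u^19 ≡ v^19 then (uv^{−1})^19 = 1, and the only element of order dividing gcd(19, 22) = 1 is 1, so u = v.
With T(0) = 0 this makes T injective on all of ℤ/23ℤ, hence bijective (finite equal-size domain and codomain). In particular T is surjective.
Since T is surjective, we find the preimage of 14. The inverse of x ↦ x^19 on (ℤ/23ℤ)^× is x ↦ x^7, because 19·7 = 133 = 6·22 + 1 ≡ 1 (mod 22) and x^{22} = 1 for x ≠ 0 (Fermat). So T⁻¹(14) = 14^7 mod 23.
Repeated squaring mod 23: 14^1 ≡ 14, 14^2 ≡ 14² = 196 ≡ 12, 14^4 ≡ 12² = 144 ≡ 6. Since 7 = 4 + 2 + 1, 14^7 ≡ 6·12·14: 6·12 = 72 ≡ 3, then 3·14 = 42 ≡ 19. So 14^7 ≡ 19 (mod 23).
Hence T⁻¹(14) = 19.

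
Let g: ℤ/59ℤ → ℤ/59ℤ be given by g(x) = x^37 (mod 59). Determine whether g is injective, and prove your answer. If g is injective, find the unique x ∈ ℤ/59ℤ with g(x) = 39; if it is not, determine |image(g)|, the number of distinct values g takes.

2

Since 59 is prime, the nonzero elements of ℤ/59ℤ form a cyclic group of order 58.
As gcd(37, 58) = 1, raising to the 37th power is a bijection on this group: if a^37 ≡ b^37 then (ab^{−1})^37 = 1, and the only element of order dividing gcd(37, 58) = 1 is 1, so a = b.
With g(0) = 0 this makes g injective on all of ℤ/59ℤ, hence bijective (finite equal-size domain and codomain). In particular g is injective.
Since g is injective, we find the preimage of 39. The inverse of x ↦ x^37 on (ℤ/59ℤ)^× is x ↦ x^11, because 37·11 = 407 = 7·58 + 1 ≡ 1 (mod 58) and x^{58} = 1 for x ≠ 0 (Fermat). So g⁻¹(39) = 39^11 mod 59.
Repeated squaring mod 59: 39^1 ≡ 39, 39^2 ≡ 39² = 1521 ≡ 46, 39^4 ≡ 46² = 2116 ≡ 51, 39^8 ≡ 51² = 2601 ≡ 5. Since 11 = 8 + 2 + 1, 39^11 ≡ 5·46·39: 5·46 = 230 ≡ 53, then 53·39 = 2067 ≡ 2. So 39^11 ≡ 2 (mod 59).
Hence g⁻¹(39) = 2.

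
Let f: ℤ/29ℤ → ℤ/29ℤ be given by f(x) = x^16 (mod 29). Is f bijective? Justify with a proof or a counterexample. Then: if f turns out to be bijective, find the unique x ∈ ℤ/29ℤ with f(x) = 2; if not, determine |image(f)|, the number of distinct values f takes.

8

f(2): Repeated squaring mod 29: 2^1 ≡ 2, 2^2 ≡ 2² = 4, 2^4 ≡ 4² = 16, 2^8 ≡ 16² = 256 ≡ 24, 2^16 ≡ 24² = 576 ≡ 25. So 2^16 ≡ 25 (mod 29).
f(5): Repeated squaring mod 29: 5^1 ≡ 5, 5^2 ≡ 5² = 25, 5^4 ≡ 25² = 625 ≡ 16, 5^8 ≡ 16² = 256 ≡ 24, 5^16 ≡ 24² = 576 ≡ 25. So 5^16 ≡ 25 (mod 29).
So f(2) = f(5) = 25 while 2 ≠ 5, thus f is not injective, hence not bijective.
Since f is not bijective, we determine |image(f)|. Computing x^16 mod 29 for each x (by repeated squaring, reducing mod 29 at every step), the values f(0), f(1), …, f(28) are: 0, 1, 25, 20, 16, 25, 7, 20, 23, 23, 16, 24, 1, 24, 7, 7, 24, 1, 24, 16, 23, 23, 20, 7, 25, 16, 20, 25, 1.
The distinct values are {0, 1, 7, 16, 20, 23, 24, 25}; there are 8 of them.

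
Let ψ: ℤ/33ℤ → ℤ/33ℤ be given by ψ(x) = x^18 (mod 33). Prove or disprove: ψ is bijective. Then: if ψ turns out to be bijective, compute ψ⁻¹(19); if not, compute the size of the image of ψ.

12

ψ(4): Repeated squaring mod 33: 4^1 ≡ 4, 4^2 ≡ 4² = 16, 4^4 ≡ 16² = 256 ≡ 25, 4^8 ≡ 25² = 625 ≡ 31, 4^16 ≡ 31² = 961 ≡ 4. Since 18 = 16 + 2, 4^18 ≡ 4·16: 4·16 = 64 ≡ 31. So 4^18 ≡ 31 (mod 33).
ψ(7): Repeated squaring mod 33: 7^1 ≡ 7, 7^2 ≡ 7² = 49 ≡ 16, 7^4 ≡ 16² = 256 ≡ 25, 7^8 ≡ 25² = 625 ≡ 31, 7^16 ≡ 31² = 961 ≡ 4. Since 18 = 16 + 2, 7^18 ≡ 4·16: 4·16 = 64 ≡ 31. So 7^18 ≡ 31 (mod 33).
So ψ(4) = ψ(7) = 31 while 4 ≠ 7, so ψ is not injective, hence not bijective.
Since ψ is not bijective, we determine |image(ψ)|. Computing x^18 mod 33 for each x (by repeated squaring, reducing mod 33 at every step), the values ψ(0), ψ(1), …, ψ(32) are: 0, 1, 25, 27, 31, 4, 15, 31, 16, 3, 1, 22, 12, 25, 16, 9, 4, 4, 9, 16, 25, 12, 22, 1, 3, 16, 31, 15, 4, 31, 27, 25, 1.
The distinct values are {0, 1, 3, 4, 9, 12, 15, 16, 22, 25, 27, 31}; there are 12 of them.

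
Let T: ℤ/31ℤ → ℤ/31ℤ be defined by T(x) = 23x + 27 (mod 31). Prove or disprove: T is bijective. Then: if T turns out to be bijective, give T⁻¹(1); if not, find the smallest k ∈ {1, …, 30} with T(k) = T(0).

Suppose T(u) = T(v) in ℤ/31ℤ. Then 23u + 27 ≡ 23v + 27 (mod 31), hence 23(u − v) ≡ 0 (mod 31).
Since gcd(23, 31) = 1, 23 is invertible modulo 31, so u − v ≡ 0 (mod 31), i.e. u = v.
We now compute 23⁻¹ mod 31 explicitly. Euclid's algorithm: 31 = 1·23 + 8, 23 = 2·8 + 7, 8 = 1·7 + 1; back-substituting gives 1 = 27·23 − 20·31, so 23⁻¹ ≡ 27 (mod 31).
For any y ∈ ℤ/31ℤ, x = 27(y − 27) mod 31 satisfies T(x) = 23·27(y − 27) + 27 ≡ y (since 23·27 ≡ 1 mod 31). So every y has a preimage.
Thus T is bijective.
Since T is bijective, we find T⁻¹(1): we need 23x ≡ 1 − 27 ≡ 5 (mod 31). Using 23⁻¹ = 27: x ≡ 27·5 = 135 = 4·31 + 11, so x = 11.
Check: T(11) = 23·11 + 27 = 280 = 9·31 + 1 ≡ 1 (mod 31).

11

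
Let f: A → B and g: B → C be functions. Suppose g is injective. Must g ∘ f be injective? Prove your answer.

No. Take A = {1, 2}, B = C = {1, 2, 3, 4}, f(1) = f(2) = 1, and g = identity (injective).
Then (g ∘ f)(1) = (g ∘ f)(2) = 1 with 1 ≠ 2, so g ∘ f is not injective.

not injective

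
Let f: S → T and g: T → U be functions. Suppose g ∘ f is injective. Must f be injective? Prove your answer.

injective

Suppose f(s) = f(t). Applying g: (g ∘ f)(s) = (g ∘ f)(t). Since g ∘ f is injective, s = t. Hence f is injective.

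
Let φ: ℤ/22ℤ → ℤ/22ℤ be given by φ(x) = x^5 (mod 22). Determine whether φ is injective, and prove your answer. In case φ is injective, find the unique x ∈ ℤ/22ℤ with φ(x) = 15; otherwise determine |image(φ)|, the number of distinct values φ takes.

6

φ(1) = 1^5 = 1.
φ(3): Repeated squaring mod 22: 3^1 ≡ 3, 3^2 ≡ 3² = 9, 3^4 ≡ 9² = 81 ≡ 15. Since 5 = 4 + 1, 3^5 ≡ 15·3: 15·3 = 45 ≡ 1. So 3^5 ≡ 1 (mod 22).
So φ(1) = φ(3) = 1 while 1 ≠ 3, hence φ is not injective.
Since φ is not injective, we determine |image(φ)|. Computing x^5 mod 22 for each x (by repeated squaring, reducing mod 22 at every step), the values φ(0), φ(1), …, φ(21) are: 0, 1, 10, 1, 12, 1, 10, 21, 10, 1, 10, 11, 12, 21, 12, 1, 12, 21, 10, 21, 12, 21.
The distinct values are {0, 1, 10, 11, 12, 21}; there are 6 of them.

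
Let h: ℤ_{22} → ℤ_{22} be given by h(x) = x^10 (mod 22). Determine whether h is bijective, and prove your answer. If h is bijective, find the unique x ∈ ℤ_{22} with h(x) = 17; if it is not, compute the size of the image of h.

h(1) = 1^10 = 1.
h(3): Repeated squaring mod 22: 3^1 ≡ 3, 3^2 ≡ 3² = 9, 3^4 ≡ 9² = 81 ≡ 15, 3^8 ≡ 15² = 225 ≡ 5. Since 10 = 8 + 2, 3^10 ≡ 5·9: 5·9 = 45 ≡ 1. So 3^10 ≡ 1 (mod 22).
So h(1) = h(3) = 1 while 1 ≠ 3, hence h is not injective, hence not bijective.
Since h is not bijective, we determine |image(h)|. Computing x^10 mod 22 for each x (by repeated squaring, reducing mod 22 at every step), the values h(0), h(1), …, h(21) are: 0, 1, 12, 1, 12, 1, 12, 1, 12, 1, 12, 11, 12, 1, 12, 1, 12, 1, 12, 1, 12, 1.
The distinct values are {0, 1, 11, 12}; there are 4 of them.

4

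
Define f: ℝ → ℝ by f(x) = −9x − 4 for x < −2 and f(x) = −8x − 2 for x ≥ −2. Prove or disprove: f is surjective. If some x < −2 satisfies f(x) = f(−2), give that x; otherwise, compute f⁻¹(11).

Both pieces are strictly decreasing (slopes −9 and −8), so each is injective on its own interval.
The left piece maps (−∞, −2) onto (14, ∞); the right piece maps [−2, ∞) onto (−∞, 14].
These images together cover ℝ, so f is surjective.
Because the two images are disjoint, no x < −2 has f(x) = f(−2), so we compute f⁻¹(11): 11 lies in (−∞, 14], so solve −8x − 2 = 11: x = (11 + 2)/(−8) = −13/8.

-13/8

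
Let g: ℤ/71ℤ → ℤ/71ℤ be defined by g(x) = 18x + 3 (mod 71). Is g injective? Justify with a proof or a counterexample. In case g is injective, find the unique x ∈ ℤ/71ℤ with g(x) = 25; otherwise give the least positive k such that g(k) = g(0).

17

If g(u) = g(v), then 18u ≡ 18v (mod 71). Because gcd(18, 71) = 1, we may cancel 18 to get u ≡ v (mod 71).
So g is injective.
We now compute 18⁻¹ mod 71 explicitly. Euclid's algorithm: 71 = 3·18 + 17, 18 = 1·17 + 1; back-substituting gives 1 = 4·18 − 1·71, so 18⁻¹ ≡ 4 (mod 71).
Since g is injective, we compute g⁻¹(25): solve 18x + 3 ≡ 25 (mod 71), i.e. 18x ≡ 22 (mod 71).
Multiplying by 18⁻¹ = 4 gives x ≡ 4·22 = 88 = 1·71 + 17 ≡ 17 (mod 71).
Check: g(17) = 18·17 + 3 = 309 = 4·71 + 25 ≡ 25 (mod 71).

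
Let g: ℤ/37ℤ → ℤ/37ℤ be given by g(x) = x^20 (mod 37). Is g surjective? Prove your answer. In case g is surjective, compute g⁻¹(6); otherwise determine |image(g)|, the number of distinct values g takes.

10

g(1) = 1^20 = 1.
g(6): Repeated squaring mod 37: 6^1 ≡ 6, 6^2 ≡ 6² = 36, 6^4 ≡ 36² = 1296 ≡ 1, 6^8 ≡ 1² = 1, 6^16 ≡ 1² = 1. Since 20 = 16 + 4, 6^20 ≡ 1·1: 1·1 = 1. So 6^20 ≡ 1 (mod 37).
So g(1) = g(6) = 1 while 1 ≠ 6, therefore g is not injective.
A non-injective map from the 37-element set ℤ/37ℤ to itself takes at most 36 distinct values, so it cannot be surjective. So g is not surjective.
Since g is not surjective, we determine |image(g)|. Computing x^20 mod 37 for each x (by repeated squaring, reducing mod 37 at every step), the values g(0), g(1), …, g(36) are: 0, 1, 33, 9, 16, 12, 1, 12, 10, 7, 26, 10, 33, 16, 26, 34, 34, 7, 9, 9, 7, 34, 34, 26, 16, 33, 10, 26, 7, 10, 12, 1, 12, 16, 9, 33, 1.
The distinct values are {0, 1, 7, 9, 10, 12, 16, 26, 33, 34}; there are 10 of them.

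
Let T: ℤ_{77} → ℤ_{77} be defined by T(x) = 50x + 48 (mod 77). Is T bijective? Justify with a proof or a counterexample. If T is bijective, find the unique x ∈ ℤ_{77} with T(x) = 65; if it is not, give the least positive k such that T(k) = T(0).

45

If T(s) = T(t), then 50s ≡ 50t (mod 77). Because gcd(50, 77) = 1, we may cancel 50 to get s ≡ t (mod 77).
We now compute 50⁻¹ mod 77 explicitly. Euclid's algorithm: 77 = 1·50 + 27, 50 = 1·27 + 23, 27 = 1·23 + 4, 23 = 5·4 + 3, 4 = 1·3 + 1; back-substituting gives 1 = 57·50 − 37·77, so 50⁻¹ ≡ 57 (mod 77).
Then y ↦ 57(y − 48) is a two-sided inverse to T, so every y ∈ ℤ_{77} has a preimage.
Thus T is bijective.
Since T is bijective, we find T⁻¹(65): we need 50x ≡ 65 − 48 ≡ 17 (mod 77). Using 50⁻¹ = 57: x ≡ 57·17 = 969 = 12·77 + 45, so x = 45.
Check: T(45) = 50·45 + 48 = 2298 = 29·77 + 65 ≡ 65 (mod 77).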